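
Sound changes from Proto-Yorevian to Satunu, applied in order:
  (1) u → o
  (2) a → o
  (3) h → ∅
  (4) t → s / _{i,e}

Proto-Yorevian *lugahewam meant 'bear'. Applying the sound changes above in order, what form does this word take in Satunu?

logoewom

Satunu: start from *lugahewam.
  rule 1 (vowel merger): lugahewam → logahewam
  rule 2 (vowel merger): logahewam → logohewom
  rule 3 (h-loss): logohewom → logoewom
  rule 4: no change — logoewom
  ⇒ Satunu logoewom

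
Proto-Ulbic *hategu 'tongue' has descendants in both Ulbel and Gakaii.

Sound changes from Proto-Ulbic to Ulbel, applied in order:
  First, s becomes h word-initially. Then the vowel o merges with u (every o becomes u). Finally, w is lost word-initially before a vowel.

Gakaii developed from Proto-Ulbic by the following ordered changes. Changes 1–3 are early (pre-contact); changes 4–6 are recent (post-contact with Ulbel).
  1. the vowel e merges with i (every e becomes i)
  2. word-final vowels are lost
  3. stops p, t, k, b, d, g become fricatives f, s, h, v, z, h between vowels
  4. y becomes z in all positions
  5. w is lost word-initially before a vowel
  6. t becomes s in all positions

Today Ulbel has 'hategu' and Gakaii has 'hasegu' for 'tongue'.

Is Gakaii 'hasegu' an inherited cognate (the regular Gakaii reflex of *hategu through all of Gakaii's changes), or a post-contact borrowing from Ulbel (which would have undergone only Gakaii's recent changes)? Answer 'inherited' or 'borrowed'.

borrowed

If inherited, *hategu would pass through all of Gakaii's changes:
Gakaii: *hategu > hatigu > hatig > hasig  (by vowel merger, apocope, intervocalic lenition)
If borrowed from Ulbel 'hategu' after the early changes, it would undergo only the recent ones:
  rule 4 (unconditioned shift): no change (hategu)
  rule 5 (glide loss): no change (hategu)
  rule 6 (unconditioned shift): hategu → hasegu
  ⇒ as a loan: hasegu
Gakaii 'hasegu' matches the loan outcome 'hasegu', not the inherited 'hasig' — it skipped the early Gakaii changes, so it was borrowed from Ulbel.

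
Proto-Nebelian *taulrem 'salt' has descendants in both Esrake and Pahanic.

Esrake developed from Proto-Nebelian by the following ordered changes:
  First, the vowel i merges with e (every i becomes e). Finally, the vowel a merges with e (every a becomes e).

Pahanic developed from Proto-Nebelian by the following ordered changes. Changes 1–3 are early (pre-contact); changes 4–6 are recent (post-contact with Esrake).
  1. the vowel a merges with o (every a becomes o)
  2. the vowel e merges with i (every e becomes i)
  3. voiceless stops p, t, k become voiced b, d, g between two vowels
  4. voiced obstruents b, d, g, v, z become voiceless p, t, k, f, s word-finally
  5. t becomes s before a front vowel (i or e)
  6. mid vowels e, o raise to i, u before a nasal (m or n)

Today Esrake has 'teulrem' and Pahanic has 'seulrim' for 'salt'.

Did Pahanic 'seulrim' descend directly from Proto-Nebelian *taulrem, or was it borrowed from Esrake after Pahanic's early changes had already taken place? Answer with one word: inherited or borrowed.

borrowed

If inherited, *taulrem would pass through all of Pahanic's changes:
Pahanic: start from *taulrem.
  rule 1 (vowel merger): taulrem → toulrem
  rule 2 (vowel merger): toulrem → toulrim
  rule 3: no change — toulrim
  rule 4: no change — toulrim
  rule 5: no change — toulrim
  rule 6: no change — toulrim
  ⇒ Pahanic toulrim
If borrowed from Esrake 'teulrem' after the early changes, it would undergo only the recent ones:
  rule 4 (final devoicing): no change (teulrem)
  rule 5 (palatalisation): teulrem → seulrem
  rule 6 (pre-nasal raising): seulrem → seulrim
  ⇒ as a loan: seulrim
Pahanic 'seulrim' matches the loan outcome 'seulrim', not the inherited 'toulrim' — it skipped the early Pahanic changes, so it was borrowed from Esrake.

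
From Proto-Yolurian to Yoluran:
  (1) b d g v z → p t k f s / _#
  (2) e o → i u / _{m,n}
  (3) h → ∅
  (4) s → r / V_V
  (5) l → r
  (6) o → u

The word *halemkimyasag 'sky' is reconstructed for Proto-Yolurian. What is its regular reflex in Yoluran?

Yoluran: start from *halemkimyasag.
  rule 1 (final devoicing): halemkimyasag → halemkimyasak
  rule 2 (pre-nasal raising): halemkimyasak → halimkimyasak
  rule 3 (h-loss): halimkimyasak → alimkimyasak
  rule 4 (rhotacism): alimkimyasak → alimkimyarak
  rule 5 (unconditioned shift): alimkimyarak → arimkimyarak
  rule 6: no change — arimkimyarak
  ⇒ Yoluran arimkimyarak

arimkimyarak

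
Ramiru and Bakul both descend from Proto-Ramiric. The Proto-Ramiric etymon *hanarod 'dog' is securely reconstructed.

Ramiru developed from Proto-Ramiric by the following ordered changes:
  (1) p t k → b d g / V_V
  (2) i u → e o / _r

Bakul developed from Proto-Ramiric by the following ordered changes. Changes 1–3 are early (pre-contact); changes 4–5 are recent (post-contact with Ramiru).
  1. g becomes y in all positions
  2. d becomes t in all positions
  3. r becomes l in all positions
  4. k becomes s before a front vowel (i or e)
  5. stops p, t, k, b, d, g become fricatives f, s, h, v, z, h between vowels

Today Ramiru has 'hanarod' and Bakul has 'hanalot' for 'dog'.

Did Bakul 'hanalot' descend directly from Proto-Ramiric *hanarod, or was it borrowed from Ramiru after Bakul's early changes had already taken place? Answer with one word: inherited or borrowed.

If inherited, *hanarod would pass through all of Bakul's changes:
Bakul: start from *hanarod.
  rule 1: no change — hanarod
  rule 2 (unconditioned shift): hanarod → hanarot
  rule 3 (unconditioned shift): hanarot → hanalot
  rule 4: no change — hanalot
  rule 5: no change — hanalot
  ⇒ Bakul hanalot
If borrowed from Ramiru 'hanarod' after the early changes, it would undergo only the recent ones:
  rule 4 (palatalisation): no change (hanarod)
  rule 5 (intervocalic lenition): no change (hanarod)
  ⇒ as a loan: hanarod
Bakul 'hanalot' matches the inherited outcome exactly, so it is an inherited cognate, not a loan.

inherited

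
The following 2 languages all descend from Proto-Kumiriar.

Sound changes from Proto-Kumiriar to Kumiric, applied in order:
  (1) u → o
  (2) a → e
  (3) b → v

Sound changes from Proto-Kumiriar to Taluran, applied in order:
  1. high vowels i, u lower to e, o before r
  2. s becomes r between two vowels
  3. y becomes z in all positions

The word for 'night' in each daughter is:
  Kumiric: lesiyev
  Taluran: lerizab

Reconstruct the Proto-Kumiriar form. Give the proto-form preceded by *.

*lesiyab

Position 5: Kumiric has y, Taluran has z. Kumiric preserves y here (none of its changes turn any other segment into y), so the proto-segment is *y.
Position 7: Kumiric has v, Taluran has b. Taluran preserves b here (none of its changes turn any other segment into b), so the proto-segment is *b.
This points to *lesiyab. Verify forward in each daughter:
Kumiric: start from *lesiyab.
  rule 1: no change — lesiyab
  rule 2 (vowel merger): lesiyab → lesiyeb
  rule 3 (unconditioned shift): lesiyeb → lesiyev
  ⇒ Kumiric lesiyev
Taluran: *lesiyab
  lesiyab (rule 1 does not apply)
  lesiyab → leriyab   [rhotacism]
  leriyab → lerizab   [unconditioned shift]
  giving Taluran lerizab.
No other proto-form is consistent with every reflex, so the reconstruction is *lesiyab.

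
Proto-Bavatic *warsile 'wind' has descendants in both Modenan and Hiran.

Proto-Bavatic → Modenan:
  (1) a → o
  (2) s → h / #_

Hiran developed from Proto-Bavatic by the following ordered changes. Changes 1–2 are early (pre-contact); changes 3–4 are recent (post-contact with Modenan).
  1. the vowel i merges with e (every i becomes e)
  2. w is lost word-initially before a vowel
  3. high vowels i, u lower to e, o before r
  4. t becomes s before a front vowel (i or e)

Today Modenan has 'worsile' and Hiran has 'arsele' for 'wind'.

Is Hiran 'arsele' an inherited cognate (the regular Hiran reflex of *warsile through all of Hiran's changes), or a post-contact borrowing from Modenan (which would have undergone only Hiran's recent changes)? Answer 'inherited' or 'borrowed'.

inherited

If inherited, *warsile would pass through all of Hiran's changes:
Hiran: *warsile
  warsile → warsele   [vowel merger]
  warsele → arsele   [glide loss]
  arsele (rule 3 does not apply)
  arsele (rule 4 does not apply)
  giving Hiran arsele.
If borrowed from Modenan 'worsile' after the early changes, it would undergo only the recent ones:
  rule 3 (pre-rhotic lowering): no change (worsile)
  rule 4 (palatalisation): no change (worsile)
  ⇒ as a loan: worsile
Hiran 'arsele' matches the inherited outcome exactly, so it is an inherited cognate, not a loan.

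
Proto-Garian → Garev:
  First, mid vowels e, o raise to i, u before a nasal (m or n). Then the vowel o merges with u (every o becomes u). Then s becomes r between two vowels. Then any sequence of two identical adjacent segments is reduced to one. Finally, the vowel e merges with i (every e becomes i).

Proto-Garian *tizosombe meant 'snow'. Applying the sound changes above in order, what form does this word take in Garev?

Garev: *tizosombe
  tizosombe → tizosumbe   [pre-nasal raising]
  tizosumbe → tizusumbe   [vowel merger]
  tizusumbe → tizurumbe   [rhotacism]
  tizurumbe (rule 4 does not apply)
  tizurumbe → tizurumbi   [vowel merger]
  giving Garev tizurumbi.

tizurumbi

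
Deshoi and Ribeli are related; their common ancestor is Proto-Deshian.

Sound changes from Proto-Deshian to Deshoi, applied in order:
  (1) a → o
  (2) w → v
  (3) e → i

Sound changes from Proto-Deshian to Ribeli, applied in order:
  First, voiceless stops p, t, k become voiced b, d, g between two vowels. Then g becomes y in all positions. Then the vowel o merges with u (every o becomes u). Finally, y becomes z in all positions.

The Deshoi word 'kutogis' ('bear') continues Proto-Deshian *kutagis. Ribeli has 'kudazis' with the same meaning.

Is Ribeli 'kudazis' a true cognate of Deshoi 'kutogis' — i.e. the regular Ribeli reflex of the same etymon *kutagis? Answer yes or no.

Derive the expected Ribeli reflex of *kutagis:
Ribeli: start from *kutagis.
  rule 1 (intervocalic voicing): kutagis → kudagis
  rule 2 (unconditioned shift): kudagis → kudayis
  rule 3: no change — kudayis
  rule 4 (unconditioned shift): kudayis → kudazis
  ⇒ Ribeli kudazis
Ribeli 'kudazis' matches the regular reflex exactly, so the pair is cognate.

yes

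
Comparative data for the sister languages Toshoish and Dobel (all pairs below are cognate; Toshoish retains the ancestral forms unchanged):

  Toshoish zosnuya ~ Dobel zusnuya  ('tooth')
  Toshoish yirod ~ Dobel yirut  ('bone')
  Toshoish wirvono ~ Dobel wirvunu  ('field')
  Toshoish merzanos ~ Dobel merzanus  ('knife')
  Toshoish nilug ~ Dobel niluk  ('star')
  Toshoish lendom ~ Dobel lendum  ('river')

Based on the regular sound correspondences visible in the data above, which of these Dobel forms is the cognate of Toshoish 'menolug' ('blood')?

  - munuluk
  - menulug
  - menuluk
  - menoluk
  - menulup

zosnuya ~ zusnuya, yirod ~ yirut — Toshoish o corresponds to Dobel u after a consonant, before a consonant other than r, m, n, p, b, f, v.
nilug ~ niluk — Toshoish g corresponds to Dobel k word-finally.
Applying these to Toshoish 'menolug':
  menolug → menulug   (o→u after a consonant, before a consonant other than r, m, n, p, b, f, v)
  menulug → menuluk   (g→k word-finally)
So the Dobel cognate is 'menuluk'.

menuluk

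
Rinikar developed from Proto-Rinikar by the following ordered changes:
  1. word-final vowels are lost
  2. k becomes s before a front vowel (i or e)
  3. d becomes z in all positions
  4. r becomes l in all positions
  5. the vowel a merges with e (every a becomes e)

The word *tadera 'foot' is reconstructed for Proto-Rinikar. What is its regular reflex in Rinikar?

Rinikar: *tadera
  tadera → tader   [apocope]
  tader (rule 2 does not apply)
  tader → tazer   [unconditioned shift]
  tazer → tazel   [unconditioned shift]
  tazel → tezel   [vowel merger]
  giving Rinikar tezel.

tezel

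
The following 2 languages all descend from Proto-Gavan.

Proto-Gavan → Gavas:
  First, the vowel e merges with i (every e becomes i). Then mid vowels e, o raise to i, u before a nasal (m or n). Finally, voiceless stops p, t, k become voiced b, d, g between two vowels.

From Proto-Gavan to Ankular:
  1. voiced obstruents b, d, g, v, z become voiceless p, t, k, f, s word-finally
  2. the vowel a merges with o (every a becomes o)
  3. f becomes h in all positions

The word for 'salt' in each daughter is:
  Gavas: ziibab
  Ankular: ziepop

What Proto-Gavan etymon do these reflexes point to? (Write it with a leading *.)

*ziepab

Position 5: Gavas has a, Ankular has o. Gavas preserves a here (none of its changes turn any other segment into a), so the proto-segment is *a.
Position 6: Gavas has b, Ankular has p. Taking the neighbouring segments as reconstructed: Gavas b can only go back to *b; Ankular p could go back to *p or *b — the one source consistent with every daughter is *b.
Position 3: Gavas has i, Ankular has e. Ankular preserves e here (none of its changes turn any other segment into e), so the proto-segment is *e.
Continuing position by position gives *ziepab; check it forward:
Gavas: *ziepab > ziipab > ziibab  (by vowel merger, intervocalic voicing)
Ankular: *ziepab
  ziepab → ziepap   [final devoicing]
  ziepap → ziepop   [vowel merger]
  ziepop (rule 3 does not apply)
  giving Ankular ziepop.
Only *ziepab yields all of Gavas ziibab, Ankular ziepop.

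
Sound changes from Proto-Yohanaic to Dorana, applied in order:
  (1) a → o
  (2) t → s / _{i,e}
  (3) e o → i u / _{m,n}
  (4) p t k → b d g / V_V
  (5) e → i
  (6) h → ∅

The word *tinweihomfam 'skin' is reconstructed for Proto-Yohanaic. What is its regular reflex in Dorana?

sinwiiumfum

Dorana: *tinweihomfam
  tinweihomfam → tinweihomfom   [vowel merger]
  tinweihomfom → sinweihomfom   [palatalisation]
  sinweihomfom → sinweihumfum   [pre-nasal raising]
  sinweihumfum (rule 4 does not apply)
  sinweihumfum → sinwiihumfum   [vowel merger]
  sinwiihumfum → sinwiiumfum   [h-loss]
  giving Dorana sinwiiumfum.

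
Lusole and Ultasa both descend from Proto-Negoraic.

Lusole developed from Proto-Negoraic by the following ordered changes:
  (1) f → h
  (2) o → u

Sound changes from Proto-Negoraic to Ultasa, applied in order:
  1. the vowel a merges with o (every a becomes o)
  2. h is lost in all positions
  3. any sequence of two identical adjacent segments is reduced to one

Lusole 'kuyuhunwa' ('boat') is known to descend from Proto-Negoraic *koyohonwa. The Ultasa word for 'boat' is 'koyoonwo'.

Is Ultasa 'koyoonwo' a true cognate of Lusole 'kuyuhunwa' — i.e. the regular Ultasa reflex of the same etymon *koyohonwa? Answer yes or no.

Derive the expected Ultasa reflex of *koyohonwa:
Ultasa: start from *koyohonwa.
  rule 1 (vowel merger): koyohonwa → koyohonwo
  rule 2 (h-loss): koyohonwo → koyoonwo
  rule 3 (degemination): koyoonwo → koyonwo
  ⇒ Ultasa koyonwo
The regular Ultasa reflex would be 'koyonwo', but the attested form is 'koyoonwo'. The correspondence is irregular, so they are not cognates (the Ultasa form has a different source).

no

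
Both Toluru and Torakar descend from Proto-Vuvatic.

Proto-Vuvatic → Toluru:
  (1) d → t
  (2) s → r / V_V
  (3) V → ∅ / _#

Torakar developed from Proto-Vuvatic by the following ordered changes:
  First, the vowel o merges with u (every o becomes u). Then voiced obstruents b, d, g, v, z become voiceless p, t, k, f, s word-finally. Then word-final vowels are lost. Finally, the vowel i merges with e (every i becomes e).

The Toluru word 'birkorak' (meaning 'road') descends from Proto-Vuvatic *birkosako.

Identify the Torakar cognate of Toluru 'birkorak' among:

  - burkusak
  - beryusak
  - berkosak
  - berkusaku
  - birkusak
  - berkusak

berkusak

Torakar: *birkosako
  birkosako → birkusaku   [vowel merger]
  birkusaku (rule 2 does not apply)
  birkusaku → birkusak   [apocope]
  birkusak → berkusak   [vowel merger]
  giving Torakar berkusak.
Only 'berkusak' matches the regular Torakar development of *birkosako.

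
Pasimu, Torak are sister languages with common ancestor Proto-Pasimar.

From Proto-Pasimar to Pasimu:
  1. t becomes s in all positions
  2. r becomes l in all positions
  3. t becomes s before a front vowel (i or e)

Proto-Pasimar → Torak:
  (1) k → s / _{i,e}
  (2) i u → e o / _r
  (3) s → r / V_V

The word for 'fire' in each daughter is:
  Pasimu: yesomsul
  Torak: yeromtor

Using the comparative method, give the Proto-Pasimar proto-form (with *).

Position 7: Pasimu has u, Torak has o. Pasimu preserves u here (none of its changes turn any other segment into u), so the proto-segment is *u.
Position 8: Pasimu has l, Torak has r. Taking the neighbouring segments as reconstructed: Pasimu l could go back to *l or *r; Torak r can only go back to *r — the one source consistent with every daughter is *r.
Position 6: Pasimu has s, Torak has t. Torak preserves t here (none of its changes turn any other segment into t), so the proto-segment is *t.
Continuing position by position gives *yesomtur; check it forward:
Pasimu: *yesomtur > yesomsur > yesomsul  (by unconditioned shift, unconditioned shift)
Torak: start from *yesomtur.
  rule 1: no change — yesomtur
  rule 2 (pre-rhotic lowering): yesomtur → yesomtor
  rule 3 (rhotacism): yesomtor → yeromtor
  ⇒ Torak yeromtor
Only *yesomtur yields all of Pasimu yesomsul, Torak yeromtor.

*yesomtur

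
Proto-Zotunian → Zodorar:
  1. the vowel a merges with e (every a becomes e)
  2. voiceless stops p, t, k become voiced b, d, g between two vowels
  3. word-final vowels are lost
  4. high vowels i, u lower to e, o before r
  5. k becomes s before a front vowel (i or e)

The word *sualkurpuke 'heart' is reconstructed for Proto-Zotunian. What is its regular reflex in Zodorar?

Zodorar: *sualkurpuke
  sualkurpuke → suelkurpuke   [vowel merger]
  suelkurpuke → suelkurpuge   [intervocalic voicing]
  suelkurpuge → suelkurpug   [apocope]
  suelkurpug → suelkorpug   [pre-rhotic lowering]
  suelkorpug (rule 5 does not apply)
  giving Zodorar suelkorpug.

suelkorpug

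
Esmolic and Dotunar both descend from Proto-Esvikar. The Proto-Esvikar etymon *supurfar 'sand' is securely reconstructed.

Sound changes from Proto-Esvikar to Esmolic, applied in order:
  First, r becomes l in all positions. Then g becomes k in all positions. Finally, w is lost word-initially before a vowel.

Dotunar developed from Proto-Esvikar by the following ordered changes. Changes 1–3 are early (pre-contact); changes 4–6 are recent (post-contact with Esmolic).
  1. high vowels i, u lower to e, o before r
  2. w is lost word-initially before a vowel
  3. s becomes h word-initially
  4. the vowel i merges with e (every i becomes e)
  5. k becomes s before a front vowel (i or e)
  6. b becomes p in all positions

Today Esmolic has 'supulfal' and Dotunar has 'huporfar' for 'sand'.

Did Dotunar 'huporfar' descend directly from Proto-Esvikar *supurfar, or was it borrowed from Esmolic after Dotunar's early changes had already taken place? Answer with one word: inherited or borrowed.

If inherited, *supurfar would pass through all of Dotunar's changes:
Dotunar: *supurfar > suporfar > huporfar  (by pre-rhotic lowering, debuccalisation)
If borrowed from Esmolic 'supulfal' after the early changes, it would undergo only the recent ones:
  rule 4 (vowel merger): no change (supulfal)
  rule 5 (palatalisation): no change (supulfal)
  rule 6 (unconditioned shift): no change (supulfal)
  ⇒ as a loan: supulfal
Dotunar 'huporfar' matches the inherited outcome exactly, so it is an inherited cognate, not a loan.

inherited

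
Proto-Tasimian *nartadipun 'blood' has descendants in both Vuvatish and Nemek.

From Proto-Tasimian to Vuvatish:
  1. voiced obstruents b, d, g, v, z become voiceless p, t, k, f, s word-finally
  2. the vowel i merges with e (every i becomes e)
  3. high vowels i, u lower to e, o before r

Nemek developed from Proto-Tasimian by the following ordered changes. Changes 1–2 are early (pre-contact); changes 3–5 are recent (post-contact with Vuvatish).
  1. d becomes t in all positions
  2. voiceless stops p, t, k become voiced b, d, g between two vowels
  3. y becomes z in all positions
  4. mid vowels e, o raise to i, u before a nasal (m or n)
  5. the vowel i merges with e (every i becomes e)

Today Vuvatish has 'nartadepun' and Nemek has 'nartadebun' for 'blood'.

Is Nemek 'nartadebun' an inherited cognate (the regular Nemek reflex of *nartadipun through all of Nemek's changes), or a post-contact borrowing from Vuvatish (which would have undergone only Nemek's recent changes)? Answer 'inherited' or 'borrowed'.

inherited

If inherited, *nartadipun would pass through all of Nemek's changes:
Nemek: start from *nartadipun.
  rule 1 (unconditioned shift): nartadipun → nartatipun
  rule 2 (intervocalic voicing): nartatipun → nartadibun
  rule 3: no change — nartadibun
  rule 4: no change — nartadibun
  rule 5 (vowel merger): nartadibun → nartadebun
  ⇒ Nemek nartadebun
If borrowed from Vuvatish 'nartadepun' after the early changes, it would undergo only the recent ones:
  rule 3 (unconditioned shift): no change (nartadepun)
  rule 4 (pre-nasal raising): no change (nartadepun)
  rule 5 (vowel merger): no change (nartadepun)
  ⇒ as a loan: nartadepun
Nemek 'nartadebun' matches the inherited outcome exactly, so it is an inherited cognate, not a loan.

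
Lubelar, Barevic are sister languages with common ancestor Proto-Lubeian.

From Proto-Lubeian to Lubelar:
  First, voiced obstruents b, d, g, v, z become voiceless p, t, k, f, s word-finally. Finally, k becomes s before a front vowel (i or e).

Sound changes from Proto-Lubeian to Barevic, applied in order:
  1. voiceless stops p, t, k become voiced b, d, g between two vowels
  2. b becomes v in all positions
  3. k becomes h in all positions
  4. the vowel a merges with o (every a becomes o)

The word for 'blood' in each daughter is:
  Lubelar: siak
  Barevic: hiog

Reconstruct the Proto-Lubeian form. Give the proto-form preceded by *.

*kiag

Position 3: Lubelar has a, Barevic has o. Lubelar preserves a here (none of its changes turn any other segment into a), so the proto-segment is *a.
Position 4: Lubelar has k, Barevic has g. Taking the neighbouring segments as reconstructed: Lubelar k could go back to *k or *g; Barevic g can only go back to *g — the one source consistent with every daughter is *g.
This points to *kiag. Verify forward in each daughter:
Lubelar: *kiag > kiak > siak  (by final devoicing, palatalisation)
Barevic: start from *kiag.
  rule 1: no change — kiag
  rule 2: no change — kiag
  rule 3 (unconditioned shift): kiag → hiag
  rule 4 (vowel merger): hiag → hiog
  ⇒ Barevic hiog
No other proto-form is consistent with every reflex, so the reconstruction is *kiag.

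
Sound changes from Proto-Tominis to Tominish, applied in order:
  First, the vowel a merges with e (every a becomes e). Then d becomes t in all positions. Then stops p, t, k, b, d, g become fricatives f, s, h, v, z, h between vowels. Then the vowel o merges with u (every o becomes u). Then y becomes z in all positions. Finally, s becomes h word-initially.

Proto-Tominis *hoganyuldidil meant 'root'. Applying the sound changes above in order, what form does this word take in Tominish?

huhenzultisil

Tominish: *hoganyuldidil
  hoganyuldidil → hogenyuldidil   [vowel merger]
  hogenyuldidil → hogenyultitil   [unconditioned shift]
  hogenyultitil → hohenyultisil   [intervocalic lenition]
  hohenyultisil → huhenyultisil   [vowel merger]
  huhenyultisil → huhenzultisil   [unconditioned shift]
  huhenzultisil (rule 6 does not apply)
  giving Tominish huhenzultisil.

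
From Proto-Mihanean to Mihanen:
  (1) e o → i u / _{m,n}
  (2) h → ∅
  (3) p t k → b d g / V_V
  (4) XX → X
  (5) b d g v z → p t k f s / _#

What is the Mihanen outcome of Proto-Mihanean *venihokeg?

Mihanen: *venihokeg > vinihokeg > viniokeg > viniogeg > viniogek  (by pre-nasal raising, h-loss, intervocalic voicing, final devoicing)

viniogek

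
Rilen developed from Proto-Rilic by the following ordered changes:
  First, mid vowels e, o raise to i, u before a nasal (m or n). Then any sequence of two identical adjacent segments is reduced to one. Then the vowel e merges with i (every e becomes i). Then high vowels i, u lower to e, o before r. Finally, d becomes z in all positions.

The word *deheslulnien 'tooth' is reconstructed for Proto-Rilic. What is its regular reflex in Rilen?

zihislulnin

Rilen: start from *deheslulnien.
  rule 1 (pre-nasal raising): deheslulnien → deheslulniin
  rule 2 (degemination): deheslulniin → deheslulnin
  rule 3 (vowel merger): deheslulnin → dihislulnin
  rule 4: no change — dihislulnin
  rule 5 (unconditioned shift): dihislulnin → zihislulnin
  ⇒ Rilen zihislulnin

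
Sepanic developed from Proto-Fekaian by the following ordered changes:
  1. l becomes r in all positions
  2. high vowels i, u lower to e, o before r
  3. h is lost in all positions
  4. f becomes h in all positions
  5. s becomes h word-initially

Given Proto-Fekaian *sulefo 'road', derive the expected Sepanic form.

Sepanic: *sulefo
  sulefo → surefo   [unconditioned shift]
  surefo → sorefo   [pre-rhotic lowering]
  sorefo (rule 3 does not apply)
  sorefo → soreho   [unconditioned shift]
  soreho → horeho   [debuccalisation]
  giving Sepanic horeho.

horeho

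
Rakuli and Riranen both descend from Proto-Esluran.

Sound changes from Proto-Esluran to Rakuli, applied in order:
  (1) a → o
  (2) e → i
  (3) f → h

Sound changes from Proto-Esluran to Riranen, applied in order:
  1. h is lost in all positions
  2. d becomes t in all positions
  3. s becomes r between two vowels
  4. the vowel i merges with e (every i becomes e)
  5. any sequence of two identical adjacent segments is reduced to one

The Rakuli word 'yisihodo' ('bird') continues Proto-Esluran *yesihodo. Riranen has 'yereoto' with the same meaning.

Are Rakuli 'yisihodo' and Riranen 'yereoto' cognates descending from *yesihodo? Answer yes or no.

yes

Derive the expected Riranen reflex of *yesihodo:
Riranen: *yesihodo > yesiodo > yesioto > yerioto > yereoto  (by h-loss, unconditioned shift, rhotacism, vowel merger)
Riranen 'yereoto' matches the regular reflex exactly, so the pair is cognate.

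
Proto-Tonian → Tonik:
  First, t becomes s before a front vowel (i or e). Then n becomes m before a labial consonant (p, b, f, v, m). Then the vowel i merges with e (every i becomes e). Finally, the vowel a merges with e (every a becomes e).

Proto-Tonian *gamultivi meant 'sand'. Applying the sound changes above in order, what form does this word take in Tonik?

Tonik: *gamultivi > gamulsivi > gamulseve > gemulseve  (by palatalisation, vowel merger, vowel merger)

gemulseve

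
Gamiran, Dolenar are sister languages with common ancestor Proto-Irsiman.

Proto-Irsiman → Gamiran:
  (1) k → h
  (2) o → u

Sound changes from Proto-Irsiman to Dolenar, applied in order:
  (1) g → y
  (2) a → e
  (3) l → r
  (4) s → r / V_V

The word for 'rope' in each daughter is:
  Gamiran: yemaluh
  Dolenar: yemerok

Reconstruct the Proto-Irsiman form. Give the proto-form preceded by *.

Position 7: Gamiran has h, Dolenar has k. Dolenar preserves k here (none of its changes turn any other segment into k), so the proto-segment is *k.
Position 5: Gamiran has l, Dolenar has r. Gamiran preserves l here (none of its changes turn any other segment into l), so the proto-segment is *l.
This points to *yemalok. Verify forward in each daughter:
Gamiran: start from *yemalok.
  rule 1 (unconditioned shift): yemalok → yemaloh
  rule 2 (vowel merger): yemaloh → yemaluh
  ⇒ Gamiran yemaluh
Dolenar: start from *yemalok.
  rule 1: no change — yemalok
  rule 2 (vowel merger): yemalok → yemelok
  rule 3 (unconditioned shift): yemelok → yemerok
  rule 4: no change — yemerok
  ⇒ Dolenar yemerok
No other proto-form is consistent with every reflex, so the reconstruction is *yemalok.

*yemalok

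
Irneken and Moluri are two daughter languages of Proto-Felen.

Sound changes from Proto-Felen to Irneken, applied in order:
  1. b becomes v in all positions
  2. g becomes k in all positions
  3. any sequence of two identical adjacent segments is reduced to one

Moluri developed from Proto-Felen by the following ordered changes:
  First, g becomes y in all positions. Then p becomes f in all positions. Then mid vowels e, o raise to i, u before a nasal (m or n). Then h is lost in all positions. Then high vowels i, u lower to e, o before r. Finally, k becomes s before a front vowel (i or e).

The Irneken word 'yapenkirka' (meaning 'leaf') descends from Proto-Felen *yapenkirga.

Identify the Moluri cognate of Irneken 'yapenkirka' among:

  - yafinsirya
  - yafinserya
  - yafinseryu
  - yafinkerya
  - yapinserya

Moluri: *yapenkirga
  yapenkirga → yapenkirya   [unconditioned shift]
  yapenkirya → yafenkirya   [unconditioned shift]
  yafenkirya → yafinkirya   [pre-nasal raising]
  yafinkirya (rule 4 does not apply)
  yafinkirya → yafinkerya   [pre-rhotic lowering]
  yafinkerya → yafinserya   [palatalisation]
  giving Moluri yafinserya.

yafinserya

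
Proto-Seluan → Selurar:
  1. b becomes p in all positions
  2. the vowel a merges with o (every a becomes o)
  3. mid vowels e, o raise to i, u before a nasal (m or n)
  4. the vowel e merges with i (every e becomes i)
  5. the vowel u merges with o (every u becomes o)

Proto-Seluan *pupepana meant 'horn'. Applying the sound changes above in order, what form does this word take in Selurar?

Selurar: *pupepana
  pupepana (rule 1 does not apply)
  pupepana → pupepono   [vowel merger]
  pupepono → pupepuno   [pre-nasal raising]
  pupepuno → pupipuno   [vowel merger]
  pupipuno → popipono   [vowel merger]
  giving Selurar popipono.

popipono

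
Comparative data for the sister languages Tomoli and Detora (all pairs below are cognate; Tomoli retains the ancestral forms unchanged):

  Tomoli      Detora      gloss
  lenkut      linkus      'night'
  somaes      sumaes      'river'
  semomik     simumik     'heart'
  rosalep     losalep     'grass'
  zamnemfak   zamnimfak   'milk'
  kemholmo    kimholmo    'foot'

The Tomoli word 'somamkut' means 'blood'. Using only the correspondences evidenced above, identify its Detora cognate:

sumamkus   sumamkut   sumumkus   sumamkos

sumamkus

somaes ~ sumaes, semomik ~ simumik — Tomoli o corresponds to Detora u after a consonant, before a nasal.
lenkut ~ linkus — Tomoli t corresponds to Detora s word-finally.
Applying these to Tomoli 'somamkut':
  somamkut → sumamkut   (o→u after a consonant, before a nasal)
  sumamkut → sumamkus   (t→s word-finally)
So the Detora cognate is 'sumamkus'.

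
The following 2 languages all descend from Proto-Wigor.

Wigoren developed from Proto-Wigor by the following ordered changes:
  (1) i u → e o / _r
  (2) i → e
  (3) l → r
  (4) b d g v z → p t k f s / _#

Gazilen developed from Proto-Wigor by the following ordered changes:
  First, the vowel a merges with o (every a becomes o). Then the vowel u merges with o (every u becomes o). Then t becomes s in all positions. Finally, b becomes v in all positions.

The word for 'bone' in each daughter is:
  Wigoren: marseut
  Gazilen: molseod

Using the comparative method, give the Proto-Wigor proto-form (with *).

*malseud

Position 3: Wigoren has r, Gazilen has l. Gazilen preserves l here (none of its changes turn any other segment into l), so the proto-segment is *l.
Position 2: Wigoren has a, Gazilen has o. Wigoren preserves a here (none of its changes turn any other segment into a), so the proto-segment is *a.
This points to *malseud. Verify forward in each daughter:
Wigoren: *malseud
  malseud (rule 1 does not apply)
  malseud (rule 2 does not apply)
  malseud → marseud   [unconditioned shift]
  marseud → marseut   [final devoicing]
  giving Wigoren marseut.
Gazilen: start from *malseud.
  rule 1 (vowel merger): malseud → molseud
  rule 2 (vowel merger): molseud → molseod
  rule 3: no change — molseod
  rule 4: no change — molseod
  ⇒ Gazilen molseod
Only *malseud yields all of Wigoren marseut, Gazilen molseod.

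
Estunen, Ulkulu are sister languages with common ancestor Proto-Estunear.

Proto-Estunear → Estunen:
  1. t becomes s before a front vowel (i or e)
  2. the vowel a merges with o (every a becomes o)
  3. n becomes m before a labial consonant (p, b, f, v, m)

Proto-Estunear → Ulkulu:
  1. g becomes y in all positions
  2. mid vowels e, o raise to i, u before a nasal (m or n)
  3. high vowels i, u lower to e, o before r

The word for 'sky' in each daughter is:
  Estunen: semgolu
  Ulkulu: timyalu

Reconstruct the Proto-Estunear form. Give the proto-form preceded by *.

Position 4: Estunen has g, Ulkulu has y. Estunen preserves g here (none of its changes turn any other segment into g), so the proto-segment is *g.
Position 1: Estunen has s, Ulkulu has t. Ulkulu preserves t here (none of its changes turn any other segment into t), so the proto-segment is *t.
Position 5: Estunen has o, Ulkulu has a. Ulkulu preserves a here (none of its changes turn any other segment into a), so the proto-segment is *a.
This points to *temgalu. Verify forward in each daughter:
Estunen: *temgalu
  temgalu → semgalu   [palatalisation]
  semgalu → semgolu   [vowel merger]
  semgolu (rule 3 does not apply)
  giving Estunen semgolu.
Ulkulu: start from *temgalu.
  rule 1 (unconditioned shift): temgalu → temyalu
  rule 2 (pre-nasal raising): temyalu → timyalu
  rule 3: no change — timyalu
  ⇒ Ulkulu timyalu
*temgalu is the unique common source.

*temgalu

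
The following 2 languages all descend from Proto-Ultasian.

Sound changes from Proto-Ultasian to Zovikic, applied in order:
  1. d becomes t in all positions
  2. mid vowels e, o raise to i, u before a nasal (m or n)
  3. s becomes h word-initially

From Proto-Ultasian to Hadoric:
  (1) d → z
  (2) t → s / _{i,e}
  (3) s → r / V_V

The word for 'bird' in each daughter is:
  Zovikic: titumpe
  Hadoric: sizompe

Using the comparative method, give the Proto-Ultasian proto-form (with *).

*tidompe

Position 3: Zovikic has t, Hadoric has z. Taking the neighbouring segments as reconstructed: Zovikic t could go back to *t or *d; Hadoric z could go back to *d or *z — the one source consistent with every daughter is *d.
Position 4: Zovikic has u, Hadoric has o. Hadoric preserves o here (none of its changes turn any other segment into o), so the proto-segment is *o.
Position 1: Zovikic has t, Hadoric has s. Taking the neighbouring segments as reconstructed: Zovikic t could go back to *t or *d; Hadoric s could go back to *t or *s — the one source consistent with every daughter is *t.
This points to *tidompe. Verify forward in each daughter:
Zovikic: start from *tidompe.
  rule 1 (unconditioned shift): tidompe → titompe
  rule 2 (pre-nasal raising): titompe → titumpe
  rule 3: no change — titumpe
  ⇒ Zovikic titumpe
Hadoric: *tidompe
  tidompe → tizompe   [unconditioned shift]
  tizompe → sizompe   [palatalisation]
  sizompe (rule 3 does not apply)
  giving Hadoric sizompe.
No other proto-form is consistent with every reflex, so the reconstruction is *tidompe.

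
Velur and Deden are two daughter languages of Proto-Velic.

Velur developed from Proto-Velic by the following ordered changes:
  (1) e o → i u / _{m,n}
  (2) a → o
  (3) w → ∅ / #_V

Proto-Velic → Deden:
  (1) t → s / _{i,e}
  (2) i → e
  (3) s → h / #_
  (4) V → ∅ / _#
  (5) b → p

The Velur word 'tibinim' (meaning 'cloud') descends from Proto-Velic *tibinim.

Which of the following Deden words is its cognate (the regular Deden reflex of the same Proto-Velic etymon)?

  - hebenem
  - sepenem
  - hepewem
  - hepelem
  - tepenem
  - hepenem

Deden: *tibinim
  tibinim → sibinim   [palatalisation]
  sibinim → sebenem   [vowel merger]
  sebenem → hebenem   [debuccalisation]
  hebenem (rule 4 does not apply)
  hebenem → hepenem   [unconditioned shift]
  giving Deden hepenem.
Among the options, 'hepenem' alone shows every Deden change applied in order.

hepenem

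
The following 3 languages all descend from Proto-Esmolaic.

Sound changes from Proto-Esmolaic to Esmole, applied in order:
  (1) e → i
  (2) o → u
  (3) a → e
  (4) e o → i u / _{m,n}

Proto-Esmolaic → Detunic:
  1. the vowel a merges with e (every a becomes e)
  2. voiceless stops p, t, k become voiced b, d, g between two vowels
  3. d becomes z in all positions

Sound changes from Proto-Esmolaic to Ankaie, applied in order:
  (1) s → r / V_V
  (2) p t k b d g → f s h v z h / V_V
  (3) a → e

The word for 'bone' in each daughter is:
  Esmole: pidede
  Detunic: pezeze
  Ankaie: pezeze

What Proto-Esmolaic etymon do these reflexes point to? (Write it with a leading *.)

*pedada

Position 4: Esmole has e, Detunic has e, Ankaie has e. In Esmole, e can only continue *a, so the proto-segment is *a.
Position 2: Esmole has i, Detunic has e, Ankaie has e. Taking the neighbouring segments as reconstructed: Esmole i could go back to *e or *i; Detunic e could go back to *a or *e; Ankaie e could go back to *a or *e — the one source consistent with every daughter is *e.
Position 3: Esmole has d, Detunic has z, Ankaie has z. Esmole preserves d here (none of its changes turn any other segment into d), so the proto-segment is *d.
Continuing position by position gives *pedada; check it forward:
Esmole: *pedada > pidada > pidede  (by vowel merger, vowel merger)
Detunic: *pedada
  pedada → pedede   [vowel merger]
  pedede (rule 2 does not apply)
  pedede → pezeze   [unconditioned shift]
  giving Detunic pezeze.
Ankaie: *pedada > pezaza > pezeze  (by intervocalic lenition, vowel merger)
*pedada is the unique common source.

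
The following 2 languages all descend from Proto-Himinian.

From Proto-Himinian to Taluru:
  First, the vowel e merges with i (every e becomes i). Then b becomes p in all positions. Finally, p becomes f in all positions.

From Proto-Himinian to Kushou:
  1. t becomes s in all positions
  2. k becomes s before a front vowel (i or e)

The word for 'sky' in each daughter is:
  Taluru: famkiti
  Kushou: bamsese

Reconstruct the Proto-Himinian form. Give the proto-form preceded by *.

*bamkete

Position 6: Taluru has t, Kushou has s. Taluru preserves t here (none of its changes turn any other segment into t), so the proto-segment is *t.
Position 4: Taluru has k, Kushou has s. Taluru preserves k here (none of its changes turn any other segment into k), so the proto-segment is *k.
This points to *bamkete. Verify forward in each daughter:
Taluru: start from *bamkete.
  rule 1 (vowel merger): bamkete → bamkiti
  rule 2 (unconditioned shift): bamkiti → pamkiti
  rule 3 (unconditioned shift): pamkiti → famkiti
  ⇒ Taluru famkiti
Kushou: *bamkete > bamkese > bamsese  (by unconditioned shift, palatalisation)
No other proto-form is consistent with every reflex, so the reconstruction is *bamkete.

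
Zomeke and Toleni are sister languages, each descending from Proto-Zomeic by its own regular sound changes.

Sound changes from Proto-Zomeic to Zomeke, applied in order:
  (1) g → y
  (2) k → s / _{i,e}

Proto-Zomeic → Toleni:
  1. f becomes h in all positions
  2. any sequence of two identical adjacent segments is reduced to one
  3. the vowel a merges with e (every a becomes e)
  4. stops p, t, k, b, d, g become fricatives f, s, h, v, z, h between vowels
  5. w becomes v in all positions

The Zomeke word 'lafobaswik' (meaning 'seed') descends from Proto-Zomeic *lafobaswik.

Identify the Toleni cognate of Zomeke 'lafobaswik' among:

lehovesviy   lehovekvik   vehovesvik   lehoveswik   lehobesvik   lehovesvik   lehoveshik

lehovesvik

Toleni: start from *lafobaswik.
  rule 1 (unconditioned shift): lafobaswik → lahobaswik
  rule 2: no change — lahobaswik
  rule 3 (vowel merger): lahobaswik → lehobeswik
  rule 4 (intervocalic lenition): lehobeswik → lehoveswik
  rule 5 (unconditioned shift): lehoveswik → lehovesvik
  ⇒ Toleni lehovesvik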